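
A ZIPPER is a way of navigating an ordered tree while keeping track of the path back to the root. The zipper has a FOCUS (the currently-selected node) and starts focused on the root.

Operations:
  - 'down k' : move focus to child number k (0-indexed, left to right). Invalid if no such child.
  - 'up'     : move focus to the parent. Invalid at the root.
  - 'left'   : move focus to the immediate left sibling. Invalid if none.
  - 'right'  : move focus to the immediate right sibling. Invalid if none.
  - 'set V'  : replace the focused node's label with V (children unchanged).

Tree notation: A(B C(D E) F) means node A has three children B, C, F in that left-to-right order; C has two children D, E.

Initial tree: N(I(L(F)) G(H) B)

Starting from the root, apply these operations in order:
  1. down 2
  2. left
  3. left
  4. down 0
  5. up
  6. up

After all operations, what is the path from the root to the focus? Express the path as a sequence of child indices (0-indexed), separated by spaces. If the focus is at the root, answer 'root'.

Step 1 (down 2): focus=B path=2 depth=1 children=[] left=['I', 'G'] right=[] parent=N
Step 2 (left): focus=G path=1 depth=1 children=['H'] left=['I'] right=['B'] parent=N
Step 3 (left): focus=I path=0 depth=1 children=['L'] left=[] right=['G', 'B'] parent=N
Step 4 (down 0): focus=L path=0/0 depth=2 children=['F'] left=[] right=[] parent=I
Step 5 (up): focus=I path=0 depth=1 children=['L'] left=[] right=['G', 'B'] parent=N
Step 6 (up): focus=N path=root depth=0 children=['I', 'G', 'B'] (at root)

Answer: root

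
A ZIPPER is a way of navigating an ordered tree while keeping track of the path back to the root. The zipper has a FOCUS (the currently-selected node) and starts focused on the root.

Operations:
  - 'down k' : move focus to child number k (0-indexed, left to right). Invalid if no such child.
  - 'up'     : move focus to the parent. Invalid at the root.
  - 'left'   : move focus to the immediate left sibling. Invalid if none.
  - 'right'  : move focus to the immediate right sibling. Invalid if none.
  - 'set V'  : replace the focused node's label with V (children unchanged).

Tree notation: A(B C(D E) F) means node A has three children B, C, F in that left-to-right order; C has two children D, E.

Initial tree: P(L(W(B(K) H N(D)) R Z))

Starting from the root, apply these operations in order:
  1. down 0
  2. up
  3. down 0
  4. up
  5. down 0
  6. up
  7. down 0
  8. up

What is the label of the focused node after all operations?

Answer: P

Derivation:
Step 1 (down 0): focus=L path=0 depth=1 children=['W', 'R', 'Z'] left=[] right=[] parent=P
Step 2 (up): focus=P path=root depth=0 children=['L'] (at root)
Step 3 (down 0): focus=L path=0 depth=1 children=['W', 'R', 'Z'] left=[] right=[] parent=P
Step 4 (up): focus=P path=root depth=0 children=['L'] (at root)
Step 5 (down 0): focus=L path=0 depth=1 children=['W', 'R', 'Z'] left=[] right=[] parent=P
Step 6 (up): focus=P path=root depth=0 children=['L'] (at root)
Step 7 (down 0): focus=L path=0 depth=1 children=['W', 'R', 'Z'] left=[] right=[] parent=P
Step 8 (up): focus=P path=root depth=0 children=['L'] (at root)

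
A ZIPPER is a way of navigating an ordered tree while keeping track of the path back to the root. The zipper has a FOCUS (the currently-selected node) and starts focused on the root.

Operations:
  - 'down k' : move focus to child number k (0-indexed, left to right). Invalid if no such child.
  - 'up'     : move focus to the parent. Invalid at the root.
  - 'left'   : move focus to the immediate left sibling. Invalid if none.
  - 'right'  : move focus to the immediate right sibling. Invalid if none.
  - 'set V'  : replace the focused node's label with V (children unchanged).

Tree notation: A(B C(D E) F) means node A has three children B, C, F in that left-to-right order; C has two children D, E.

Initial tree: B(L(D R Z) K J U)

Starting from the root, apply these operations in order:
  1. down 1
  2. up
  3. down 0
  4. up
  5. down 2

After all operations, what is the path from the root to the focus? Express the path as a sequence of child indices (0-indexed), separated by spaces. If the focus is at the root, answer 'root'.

Answer: 2

Derivation:
Step 1 (down 1): focus=K path=1 depth=1 children=[] left=['L'] right=['J', 'U'] parent=B
Step 2 (up): focus=B path=root depth=0 children=['L', 'K', 'J', 'U'] (at root)
Step 3 (down 0): focus=L path=0 depth=1 children=['D', 'R', 'Z'] left=[] right=['K', 'J', 'U'] parent=B
Step 4 (up): focus=B path=root depth=0 children=['L', 'K', 'J', 'U'] (at root)
Step 5 (down 2): focus=J path=2 depth=1 children=[] left=['L', 'K'] right=['U'] parent=B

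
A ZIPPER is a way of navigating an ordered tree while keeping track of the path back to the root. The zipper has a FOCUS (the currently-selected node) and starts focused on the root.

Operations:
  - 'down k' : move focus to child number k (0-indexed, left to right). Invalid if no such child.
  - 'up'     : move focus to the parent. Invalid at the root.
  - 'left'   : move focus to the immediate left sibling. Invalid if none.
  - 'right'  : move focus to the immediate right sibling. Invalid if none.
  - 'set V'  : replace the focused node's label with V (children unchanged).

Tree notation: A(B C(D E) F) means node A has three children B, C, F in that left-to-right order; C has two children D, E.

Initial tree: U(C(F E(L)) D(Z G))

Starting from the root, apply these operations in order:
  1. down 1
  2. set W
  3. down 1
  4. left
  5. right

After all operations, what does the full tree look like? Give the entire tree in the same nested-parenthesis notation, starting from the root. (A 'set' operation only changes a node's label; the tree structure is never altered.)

Answer: U(C(F E(L)) W(Z G))

Derivation:
Step 1 (down 1): focus=D path=1 depth=1 children=['Z', 'G'] left=['C'] right=[] parent=U
Step 2 (set W): focus=W path=1 depth=1 children=['Z', 'G'] left=['C'] right=[] parent=U
Step 3 (down 1): focus=G path=1/1 depth=2 children=[] left=['Z'] right=[] parent=W
Step 4 (left): focus=Z path=1/0 depth=2 children=[] left=[] right=['G'] parent=W
Step 5 (right): focus=G path=1/1 depth=2 children=[] left=['Z'] right=[] parent=W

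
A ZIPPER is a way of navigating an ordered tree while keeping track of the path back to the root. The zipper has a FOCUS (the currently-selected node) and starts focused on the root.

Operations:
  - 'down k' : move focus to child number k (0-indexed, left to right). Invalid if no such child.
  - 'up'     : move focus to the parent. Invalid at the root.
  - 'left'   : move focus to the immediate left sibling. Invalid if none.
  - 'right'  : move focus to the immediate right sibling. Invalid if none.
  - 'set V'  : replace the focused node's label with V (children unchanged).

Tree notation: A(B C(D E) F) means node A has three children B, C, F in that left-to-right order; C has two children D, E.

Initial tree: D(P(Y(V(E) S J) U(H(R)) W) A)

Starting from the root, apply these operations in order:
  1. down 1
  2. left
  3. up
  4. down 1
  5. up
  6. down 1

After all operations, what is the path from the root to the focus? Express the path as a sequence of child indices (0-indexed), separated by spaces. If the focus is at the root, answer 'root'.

Step 1 (down 1): focus=A path=1 depth=1 children=[] left=['P'] right=[] parent=D
Step 2 (left): focus=P path=0 depth=1 children=['Y', 'U', 'W'] left=[] right=['A'] parent=D
Step 3 (up): focus=D path=root depth=0 children=['P', 'A'] (at root)
Step 4 (down 1): focus=A path=1 depth=1 children=[] left=['P'] right=[] parent=D
Step 5 (up): focus=D path=root depth=0 children=['P', 'A'] (at root)
Step 6 (down 1): focus=A path=1 depth=1 children=[] left=['P'] right=[] parent=D

Answer: 1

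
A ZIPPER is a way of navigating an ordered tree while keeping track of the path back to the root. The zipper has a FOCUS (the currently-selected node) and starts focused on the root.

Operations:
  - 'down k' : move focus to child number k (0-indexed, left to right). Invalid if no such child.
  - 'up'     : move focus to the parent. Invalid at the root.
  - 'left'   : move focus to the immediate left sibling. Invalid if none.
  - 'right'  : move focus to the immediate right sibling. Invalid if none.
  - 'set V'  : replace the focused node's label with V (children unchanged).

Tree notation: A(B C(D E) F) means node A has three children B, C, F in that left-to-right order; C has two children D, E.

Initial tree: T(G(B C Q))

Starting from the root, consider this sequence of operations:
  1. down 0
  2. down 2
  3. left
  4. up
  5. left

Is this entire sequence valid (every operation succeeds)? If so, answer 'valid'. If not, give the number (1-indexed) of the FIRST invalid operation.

Answer: 5

Derivation:
Step 1 (down 0): focus=G path=0 depth=1 children=['B', 'C', 'Q'] left=[] right=[] parent=T
Step 2 (down 2): focus=Q path=0/2 depth=2 children=[] left=['B', 'C'] right=[] parent=G
Step 3 (left): focus=C path=0/1 depth=2 children=[] left=['B'] right=['Q'] parent=G
Step 4 (up): focus=G path=0 depth=1 children=['B', 'C', 'Q'] left=[] right=[] parent=T
Step 5 (left): INVALID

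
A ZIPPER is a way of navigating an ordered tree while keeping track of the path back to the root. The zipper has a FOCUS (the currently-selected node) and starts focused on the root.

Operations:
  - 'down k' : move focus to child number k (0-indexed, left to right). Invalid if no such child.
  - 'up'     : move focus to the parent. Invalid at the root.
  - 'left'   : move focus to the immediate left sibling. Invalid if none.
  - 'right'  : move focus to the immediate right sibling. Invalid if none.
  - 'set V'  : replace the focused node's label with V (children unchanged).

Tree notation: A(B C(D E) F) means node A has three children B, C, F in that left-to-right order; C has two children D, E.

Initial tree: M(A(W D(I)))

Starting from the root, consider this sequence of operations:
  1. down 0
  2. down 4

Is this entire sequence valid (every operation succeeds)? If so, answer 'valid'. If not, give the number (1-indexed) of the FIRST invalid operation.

Answer: 2

Derivation:
Step 1 (down 0): focus=A path=0 depth=1 children=['W', 'D'] left=[] right=[] parent=M
Step 2 (down 4): INVALID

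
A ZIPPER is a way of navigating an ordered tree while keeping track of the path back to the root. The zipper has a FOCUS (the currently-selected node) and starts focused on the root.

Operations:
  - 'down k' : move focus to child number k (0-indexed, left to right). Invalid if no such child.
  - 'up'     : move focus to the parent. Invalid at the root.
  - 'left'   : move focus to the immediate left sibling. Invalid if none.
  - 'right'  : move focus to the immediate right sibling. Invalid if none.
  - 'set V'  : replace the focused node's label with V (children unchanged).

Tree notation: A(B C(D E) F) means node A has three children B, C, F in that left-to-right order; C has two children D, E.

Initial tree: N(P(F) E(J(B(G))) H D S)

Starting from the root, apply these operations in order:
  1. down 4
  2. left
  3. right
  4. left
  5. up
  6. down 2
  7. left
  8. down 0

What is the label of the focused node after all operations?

Step 1 (down 4): focus=S path=4 depth=1 children=[] left=['P', 'E', 'H', 'D'] right=[] parent=N
Step 2 (left): focus=D path=3 depth=1 children=[] left=['P', 'E', 'H'] right=['S'] parent=N
Step 3 (right): focus=S path=4 depth=1 children=[] left=['P', 'E', 'H', 'D'] right=[] parent=N
Step 4 (left): focus=D path=3 depth=1 children=[] left=['P', 'E', 'H'] right=['S'] parent=N
Step 5 (up): focus=N path=root depth=0 children=['P', 'E', 'H', 'D', 'S'] (at root)
Step 6 (down 2): focus=H path=2 depth=1 children=[] left=['P', 'E'] right=['D', 'S'] parent=N
Step 7 (left): focus=E path=1 depth=1 children=['J'] left=['P'] right=['H', 'D', 'S'] parent=N
Step 8 (down 0): focus=J path=1/0 depth=2 children=['B'] left=[] right=[] parent=E

Answer: J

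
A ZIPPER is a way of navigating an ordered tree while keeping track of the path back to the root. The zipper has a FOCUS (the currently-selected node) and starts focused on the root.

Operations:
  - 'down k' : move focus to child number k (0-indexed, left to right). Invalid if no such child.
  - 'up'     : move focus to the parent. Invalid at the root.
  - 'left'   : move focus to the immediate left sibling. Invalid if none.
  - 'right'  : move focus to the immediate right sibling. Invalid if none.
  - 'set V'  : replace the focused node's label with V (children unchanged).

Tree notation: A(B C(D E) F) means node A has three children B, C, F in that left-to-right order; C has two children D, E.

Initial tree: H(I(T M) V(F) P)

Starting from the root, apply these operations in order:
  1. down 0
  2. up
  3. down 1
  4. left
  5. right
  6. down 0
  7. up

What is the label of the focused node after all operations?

Answer: V

Derivation:
Step 1 (down 0): focus=I path=0 depth=1 children=['T', 'M'] left=[] right=['V', 'P'] parent=H
Step 2 (up): focus=H path=root depth=0 children=['I', 'V', 'P'] (at root)
Step 3 (down 1): focus=V path=1 depth=1 children=['F'] left=['I'] right=['P'] parent=H
Step 4 (left): focus=I path=0 depth=1 children=['T', 'M'] left=[] right=['V', 'P'] parent=H
Step 5 (right): focus=V path=1 depth=1 children=['F'] left=['I'] right=['P'] parent=H
Step 6 (down 0): focus=F path=1/0 depth=2 children=[] left=[] right=[] parent=V
Step 7 (up): focus=V path=1 depth=1 children=['F'] left=['I'] right=['P'] parent=H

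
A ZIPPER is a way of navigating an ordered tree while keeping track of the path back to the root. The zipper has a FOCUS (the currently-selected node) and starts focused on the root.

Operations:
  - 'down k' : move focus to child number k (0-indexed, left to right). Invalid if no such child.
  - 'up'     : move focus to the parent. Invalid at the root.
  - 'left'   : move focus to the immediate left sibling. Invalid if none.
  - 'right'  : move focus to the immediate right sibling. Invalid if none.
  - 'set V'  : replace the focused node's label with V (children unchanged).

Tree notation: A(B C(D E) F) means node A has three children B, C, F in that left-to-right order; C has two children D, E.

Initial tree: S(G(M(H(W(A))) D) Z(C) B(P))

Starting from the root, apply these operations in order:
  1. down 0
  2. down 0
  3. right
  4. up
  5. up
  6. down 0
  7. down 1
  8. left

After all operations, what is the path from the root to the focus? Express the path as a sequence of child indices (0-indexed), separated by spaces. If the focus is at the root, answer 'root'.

Step 1 (down 0): focus=G path=0 depth=1 children=['M', 'D'] left=[] right=['Z', 'B'] parent=S
Step 2 (down 0): focus=M path=0/0 depth=2 children=['H'] left=[] right=['D'] parent=G
Step 3 (right): focus=D path=0/1 depth=2 children=[] left=['M'] right=[] parent=G
Step 4 (up): focus=G path=0 depth=1 children=['M', 'D'] left=[] right=['Z', 'B'] parent=S
Step 5 (up): focus=S path=root depth=0 children=['G', 'Z', 'B'] (at root)
Step 6 (down 0): focus=G path=0 depth=1 children=['M', 'D'] left=[] right=['Z', 'B'] parent=S
Step 7 (down 1): focus=D path=0/1 depth=2 children=[] left=['M'] right=[] parent=G
Step 8 (left): focus=M path=0/0 depth=2 children=['H'] left=[] right=['D'] parent=G

Answer: 0 0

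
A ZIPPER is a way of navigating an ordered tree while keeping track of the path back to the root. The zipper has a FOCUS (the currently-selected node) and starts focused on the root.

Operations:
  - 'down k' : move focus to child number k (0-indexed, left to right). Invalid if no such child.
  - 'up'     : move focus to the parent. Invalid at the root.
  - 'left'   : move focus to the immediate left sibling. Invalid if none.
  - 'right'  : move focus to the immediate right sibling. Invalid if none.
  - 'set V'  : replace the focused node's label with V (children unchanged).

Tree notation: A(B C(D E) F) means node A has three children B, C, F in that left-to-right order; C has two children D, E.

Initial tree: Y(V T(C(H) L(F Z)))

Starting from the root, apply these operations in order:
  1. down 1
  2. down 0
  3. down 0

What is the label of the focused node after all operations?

Answer: H

Derivation:
Step 1 (down 1): focus=T path=1 depth=1 children=['C', 'L'] left=['V'] right=[] parent=Y
Step 2 (down 0): focus=C path=1/0 depth=2 children=['H'] left=[] right=['L'] parent=T
Step 3 (down 0): focus=H path=1/0/0 depth=3 children=[] left=[] right=[] parent=C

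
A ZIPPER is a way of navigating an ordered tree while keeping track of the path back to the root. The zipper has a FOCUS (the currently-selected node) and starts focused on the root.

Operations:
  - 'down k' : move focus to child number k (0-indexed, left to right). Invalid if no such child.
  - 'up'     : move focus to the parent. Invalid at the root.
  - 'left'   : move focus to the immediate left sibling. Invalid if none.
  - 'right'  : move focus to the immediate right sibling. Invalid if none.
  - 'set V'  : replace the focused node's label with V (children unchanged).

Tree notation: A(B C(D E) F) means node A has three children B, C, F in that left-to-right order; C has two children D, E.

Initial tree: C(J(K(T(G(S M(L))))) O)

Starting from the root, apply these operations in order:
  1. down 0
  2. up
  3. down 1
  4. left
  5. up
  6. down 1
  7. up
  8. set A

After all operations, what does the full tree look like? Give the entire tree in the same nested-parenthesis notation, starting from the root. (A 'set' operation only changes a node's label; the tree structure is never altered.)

Answer: A(J(K(T(G(S M(L))))) O)

Derivation:
Step 1 (down 0): focus=J path=0 depth=1 children=['K'] left=[] right=['O'] parent=C
Step 2 (up): focus=C path=root depth=0 children=['J', 'O'] (at root)
Step 3 (down 1): focus=O path=1 depth=1 children=[] left=['J'] right=[] parent=C
Step 4 (left): focus=J path=0 depth=1 children=['K'] left=[] right=['O'] parent=C
Step 5 (up): focus=C path=root depth=0 children=['J', 'O'] (at root)
Step 6 (down 1): focus=O path=1 depth=1 children=[] left=['J'] right=[] parent=C
Step 7 (up): focus=C path=root depth=0 children=['J', 'O'] (at root)
Step 8 (set A): focus=A path=root depth=0 children=['J', 'O'] (at root)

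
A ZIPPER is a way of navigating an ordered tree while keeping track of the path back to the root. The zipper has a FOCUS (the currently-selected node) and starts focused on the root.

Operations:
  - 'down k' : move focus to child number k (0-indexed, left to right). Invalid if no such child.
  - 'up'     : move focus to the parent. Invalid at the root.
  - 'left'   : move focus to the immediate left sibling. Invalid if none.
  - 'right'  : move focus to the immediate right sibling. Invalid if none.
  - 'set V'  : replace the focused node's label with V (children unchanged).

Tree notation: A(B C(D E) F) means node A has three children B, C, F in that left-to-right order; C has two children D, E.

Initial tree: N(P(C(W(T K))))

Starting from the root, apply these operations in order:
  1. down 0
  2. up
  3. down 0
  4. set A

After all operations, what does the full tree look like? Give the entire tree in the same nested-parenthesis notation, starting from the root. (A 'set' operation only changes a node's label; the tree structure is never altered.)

Step 1 (down 0): focus=P path=0 depth=1 children=['C'] left=[] right=[] parent=N
Step 2 (up): focus=N path=root depth=0 children=['P'] (at root)
Step 3 (down 0): focus=P path=0 depth=1 children=['C'] left=[] right=[] parent=N
Step 4 (set A): focus=A path=0 depth=1 children=['C'] left=[] right=[] parent=N

Answer: N(A(C(W(T K))))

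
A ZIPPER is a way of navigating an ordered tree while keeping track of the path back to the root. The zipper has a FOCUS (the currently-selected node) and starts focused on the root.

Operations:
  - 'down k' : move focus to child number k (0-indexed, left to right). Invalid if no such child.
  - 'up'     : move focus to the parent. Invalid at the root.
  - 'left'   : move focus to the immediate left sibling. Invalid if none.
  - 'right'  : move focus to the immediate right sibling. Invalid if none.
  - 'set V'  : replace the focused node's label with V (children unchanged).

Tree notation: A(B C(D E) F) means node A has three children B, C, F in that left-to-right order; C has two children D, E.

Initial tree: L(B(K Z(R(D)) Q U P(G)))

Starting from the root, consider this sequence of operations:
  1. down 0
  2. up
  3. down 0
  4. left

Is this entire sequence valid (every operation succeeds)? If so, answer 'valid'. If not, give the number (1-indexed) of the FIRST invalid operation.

Step 1 (down 0): focus=B path=0 depth=1 children=['K', 'Z', 'Q', 'U', 'P'] left=[] right=[] parent=L
Step 2 (up): focus=L path=root depth=0 children=['B'] (at root)
Step 3 (down 0): focus=B path=0 depth=1 children=['K', 'Z', 'Q', 'U', 'P'] left=[] right=[] parent=L
Step 4 (left): INVALID

Answer: 4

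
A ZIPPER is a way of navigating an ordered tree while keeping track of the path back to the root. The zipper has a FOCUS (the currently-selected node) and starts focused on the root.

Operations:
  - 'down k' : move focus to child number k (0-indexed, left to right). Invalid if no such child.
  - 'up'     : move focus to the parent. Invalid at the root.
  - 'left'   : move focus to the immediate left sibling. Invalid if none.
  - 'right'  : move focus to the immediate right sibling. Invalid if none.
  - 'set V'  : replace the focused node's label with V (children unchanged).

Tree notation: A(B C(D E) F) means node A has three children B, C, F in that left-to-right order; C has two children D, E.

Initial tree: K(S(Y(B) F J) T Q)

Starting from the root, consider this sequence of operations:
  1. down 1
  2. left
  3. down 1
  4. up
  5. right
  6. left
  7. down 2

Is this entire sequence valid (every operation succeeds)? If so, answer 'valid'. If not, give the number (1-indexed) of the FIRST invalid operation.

Step 1 (down 1): focus=T path=1 depth=1 children=[] left=['S'] right=['Q'] parent=K
Step 2 (left): focus=S path=0 depth=1 children=['Y', 'F', 'J'] left=[] right=['T', 'Q'] parent=K
Step 3 (down 1): focus=F path=0/1 depth=2 children=[] left=['Y'] right=['J'] parent=S
Step 4 (up): focus=S path=0 depth=1 children=['Y', 'F', 'J'] left=[] right=['T', 'Q'] parent=K
Step 5 (right): focus=T path=1 depth=1 children=[] left=['S'] right=['Q'] parent=K
Step 6 (left): focus=S path=0 depth=1 children=['Y', 'F', 'J'] left=[] right=['T', 'Q'] parent=K
Step 7 (down 2): focus=J path=0/2 depth=2 children=[] left=['Y', 'F'] right=[] parent=S

Answer: valid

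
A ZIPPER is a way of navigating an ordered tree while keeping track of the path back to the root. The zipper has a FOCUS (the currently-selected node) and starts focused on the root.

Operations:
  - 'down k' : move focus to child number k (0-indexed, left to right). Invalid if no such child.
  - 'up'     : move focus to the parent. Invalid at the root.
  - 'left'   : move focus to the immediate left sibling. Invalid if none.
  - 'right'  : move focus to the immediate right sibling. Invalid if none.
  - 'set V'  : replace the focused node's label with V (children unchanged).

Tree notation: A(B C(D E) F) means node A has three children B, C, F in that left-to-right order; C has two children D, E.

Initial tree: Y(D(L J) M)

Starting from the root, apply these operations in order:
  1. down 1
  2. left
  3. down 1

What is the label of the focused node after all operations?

Answer: J

Derivation:
Step 1 (down 1): focus=M path=1 depth=1 children=[] left=['D'] right=[] parent=Y
Step 2 (left): focus=D path=0 depth=1 children=['L', 'J'] left=[] right=['M'] parent=Y
Step 3 (down 1): focus=J path=0/1 depth=2 children=[] left=['L'] right=[] parent=D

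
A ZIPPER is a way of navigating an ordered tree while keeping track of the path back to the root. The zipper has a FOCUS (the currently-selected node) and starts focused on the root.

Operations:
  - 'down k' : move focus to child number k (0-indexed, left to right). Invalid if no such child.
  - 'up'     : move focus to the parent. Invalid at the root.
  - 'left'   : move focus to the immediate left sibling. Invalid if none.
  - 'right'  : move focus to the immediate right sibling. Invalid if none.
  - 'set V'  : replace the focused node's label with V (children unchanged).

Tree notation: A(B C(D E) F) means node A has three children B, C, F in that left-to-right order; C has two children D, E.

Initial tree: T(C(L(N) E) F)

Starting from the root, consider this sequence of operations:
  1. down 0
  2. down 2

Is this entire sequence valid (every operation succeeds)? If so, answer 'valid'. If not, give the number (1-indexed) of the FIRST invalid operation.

Answer: 2

Derivation:
Step 1 (down 0): focus=C path=0 depth=1 children=['L', 'E'] left=[] right=['F'] parent=T
Step 2 (down 2): INVALID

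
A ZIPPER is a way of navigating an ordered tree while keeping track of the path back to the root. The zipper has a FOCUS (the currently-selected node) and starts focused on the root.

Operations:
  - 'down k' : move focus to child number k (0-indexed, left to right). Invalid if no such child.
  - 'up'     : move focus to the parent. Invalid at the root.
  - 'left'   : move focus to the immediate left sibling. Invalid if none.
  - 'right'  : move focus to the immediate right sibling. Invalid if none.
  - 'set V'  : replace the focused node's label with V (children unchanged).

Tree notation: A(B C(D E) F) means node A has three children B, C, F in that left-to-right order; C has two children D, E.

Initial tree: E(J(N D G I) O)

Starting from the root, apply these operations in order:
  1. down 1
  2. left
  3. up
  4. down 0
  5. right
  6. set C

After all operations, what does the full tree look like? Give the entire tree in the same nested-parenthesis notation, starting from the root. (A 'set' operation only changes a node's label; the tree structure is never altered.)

Answer: E(J(N D G I) C)

Derivation:
Step 1 (down 1): focus=O path=1 depth=1 children=[] left=['J'] right=[] parent=E
Step 2 (left): focus=J path=0 depth=1 children=['N', 'D', 'G', 'I'] left=[] right=['O'] parent=E
Step 3 (up): focus=E path=root depth=0 children=['J', 'O'] (at root)
Step 4 (down 0): focus=J path=0 depth=1 children=['N', 'D', 'G', 'I'] left=[] right=['O'] parent=E
Step 5 (right): focus=O path=1 depth=1 children=[] left=['J'] right=[] parent=E
Step 6 (set C): focus=C path=1 depth=1 children=[] left=['J'] right=[] parent=E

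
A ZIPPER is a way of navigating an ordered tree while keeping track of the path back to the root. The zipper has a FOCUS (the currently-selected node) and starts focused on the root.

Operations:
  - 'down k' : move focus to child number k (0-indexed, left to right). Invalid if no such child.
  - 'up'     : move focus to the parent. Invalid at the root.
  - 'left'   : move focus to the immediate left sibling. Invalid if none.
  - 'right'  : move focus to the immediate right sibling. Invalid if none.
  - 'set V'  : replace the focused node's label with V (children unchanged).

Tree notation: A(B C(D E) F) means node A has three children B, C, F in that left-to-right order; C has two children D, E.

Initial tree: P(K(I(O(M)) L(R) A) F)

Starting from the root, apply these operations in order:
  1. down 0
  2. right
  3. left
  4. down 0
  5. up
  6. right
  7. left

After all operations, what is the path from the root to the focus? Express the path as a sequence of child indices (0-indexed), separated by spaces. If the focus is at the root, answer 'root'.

Answer: 0

Derivation:
Step 1 (down 0): focus=K path=0 depth=1 children=['I', 'L', 'A'] left=[] right=['F'] parent=P
Step 2 (right): focus=F path=1 depth=1 children=[] left=['K'] right=[] parent=P
Step 3 (left): focus=K path=0 depth=1 children=['I', 'L', 'A'] left=[] right=['F'] parent=P
Step 4 (down 0): focus=I path=0/0 depth=2 children=['O'] left=[] right=['L', 'A'] parent=K
Step 5 (up): focus=K path=0 depth=1 children=['I', 'L', 'A'] left=[] right=['F'] parent=P
Step 6 (right): focus=F path=1 depth=1 children=[] left=['K'] right=[] parent=P
Step 7 (left): focus=K path=0 depth=1 children=['I', 'L', 'A'] left=[] right=['F'] parent=P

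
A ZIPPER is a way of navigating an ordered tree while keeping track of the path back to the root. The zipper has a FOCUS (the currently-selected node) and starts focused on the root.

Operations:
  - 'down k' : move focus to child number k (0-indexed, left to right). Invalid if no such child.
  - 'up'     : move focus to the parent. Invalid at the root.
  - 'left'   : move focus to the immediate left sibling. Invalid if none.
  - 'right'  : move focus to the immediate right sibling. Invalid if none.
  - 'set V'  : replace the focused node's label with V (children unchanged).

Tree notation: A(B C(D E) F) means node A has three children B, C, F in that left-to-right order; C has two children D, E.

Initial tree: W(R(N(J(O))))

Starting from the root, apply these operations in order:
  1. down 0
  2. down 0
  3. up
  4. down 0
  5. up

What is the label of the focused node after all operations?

Step 1 (down 0): focus=R path=0 depth=1 children=['N'] left=[] right=[] parent=W
Step 2 (down 0): focus=N path=0/0 depth=2 children=['J'] left=[] right=[] parent=R
Step 3 (up): focus=R path=0 depth=1 children=['N'] left=[] right=[] parent=W
Step 4 (down 0): focus=N path=0/0 depth=2 children=['J'] left=[] right=[] parent=R
Step 5 (up): focus=R path=0 depth=1 children=['N'] left=[] right=[] parent=W

Answer: R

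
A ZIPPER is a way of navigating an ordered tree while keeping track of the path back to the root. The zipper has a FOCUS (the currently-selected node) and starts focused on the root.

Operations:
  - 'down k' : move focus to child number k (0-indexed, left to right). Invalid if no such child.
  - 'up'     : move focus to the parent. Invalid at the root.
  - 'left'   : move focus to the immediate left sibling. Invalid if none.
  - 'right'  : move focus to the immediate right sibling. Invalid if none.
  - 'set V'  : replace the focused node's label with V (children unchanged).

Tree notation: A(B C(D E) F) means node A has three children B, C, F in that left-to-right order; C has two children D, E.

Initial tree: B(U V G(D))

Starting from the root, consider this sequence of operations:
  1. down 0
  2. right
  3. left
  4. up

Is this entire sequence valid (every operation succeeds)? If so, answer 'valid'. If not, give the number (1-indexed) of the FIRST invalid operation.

Answer: valid

Derivation:
Step 1 (down 0): focus=U path=0 depth=1 children=[] left=[] right=['V', 'G'] parent=B
Step 2 (right): focus=V path=1 depth=1 children=[] left=['U'] right=['G'] parent=B
Step 3 (left): focus=U path=0 depth=1 children=[] left=[] right=['V', 'G'] parent=B
Step 4 (up): focus=B path=root depth=0 children=['U', 'V', 'G'] (at root)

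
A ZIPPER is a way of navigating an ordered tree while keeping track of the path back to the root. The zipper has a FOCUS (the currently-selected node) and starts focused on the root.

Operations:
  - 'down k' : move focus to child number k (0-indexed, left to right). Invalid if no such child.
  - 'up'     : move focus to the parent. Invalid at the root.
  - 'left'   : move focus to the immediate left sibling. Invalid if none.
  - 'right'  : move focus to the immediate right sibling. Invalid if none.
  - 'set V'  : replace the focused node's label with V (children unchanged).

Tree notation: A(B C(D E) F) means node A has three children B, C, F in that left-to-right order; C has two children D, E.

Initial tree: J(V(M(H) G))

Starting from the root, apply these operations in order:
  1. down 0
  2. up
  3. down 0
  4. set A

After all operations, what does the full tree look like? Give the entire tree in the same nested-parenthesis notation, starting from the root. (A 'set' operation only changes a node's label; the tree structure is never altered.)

Step 1 (down 0): focus=V path=0 depth=1 children=['M', 'G'] left=[] right=[] parent=J
Step 2 (up): focus=J path=root depth=0 children=['V'] (at root)
Step 3 (down 0): focus=V path=0 depth=1 children=['M', 'G'] left=[] right=[] parent=J
Step 4 (set A): focus=A path=0 depth=1 children=['M', 'G'] left=[] right=[] parent=J

Answer: J(A(M(H) G))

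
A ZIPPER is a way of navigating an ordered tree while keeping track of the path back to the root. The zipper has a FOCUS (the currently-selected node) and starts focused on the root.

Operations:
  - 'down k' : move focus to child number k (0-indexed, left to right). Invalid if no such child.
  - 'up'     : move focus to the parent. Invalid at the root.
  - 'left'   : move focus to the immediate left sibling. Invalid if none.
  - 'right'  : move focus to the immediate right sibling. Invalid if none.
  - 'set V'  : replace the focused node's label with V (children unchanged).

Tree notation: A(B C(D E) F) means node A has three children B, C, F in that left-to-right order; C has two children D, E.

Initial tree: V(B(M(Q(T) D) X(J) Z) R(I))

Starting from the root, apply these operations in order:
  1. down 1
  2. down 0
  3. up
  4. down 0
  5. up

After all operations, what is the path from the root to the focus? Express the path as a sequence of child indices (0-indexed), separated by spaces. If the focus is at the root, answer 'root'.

Step 1 (down 1): focus=R path=1 depth=1 children=['I'] left=['B'] right=[] parent=V
Step 2 (down 0): focus=I path=1/0 depth=2 children=[] left=[] right=[] parent=R
Step 3 (up): focus=R path=1 depth=1 children=['I'] left=['B'] right=[] parent=V
Step 4 (down 0): focus=I path=1/0 depth=2 children=[] left=[] right=[] parent=R
Step 5 (up): focus=R path=1 depth=1 children=['I'] left=['B'] right=[] parent=V

Answer: 1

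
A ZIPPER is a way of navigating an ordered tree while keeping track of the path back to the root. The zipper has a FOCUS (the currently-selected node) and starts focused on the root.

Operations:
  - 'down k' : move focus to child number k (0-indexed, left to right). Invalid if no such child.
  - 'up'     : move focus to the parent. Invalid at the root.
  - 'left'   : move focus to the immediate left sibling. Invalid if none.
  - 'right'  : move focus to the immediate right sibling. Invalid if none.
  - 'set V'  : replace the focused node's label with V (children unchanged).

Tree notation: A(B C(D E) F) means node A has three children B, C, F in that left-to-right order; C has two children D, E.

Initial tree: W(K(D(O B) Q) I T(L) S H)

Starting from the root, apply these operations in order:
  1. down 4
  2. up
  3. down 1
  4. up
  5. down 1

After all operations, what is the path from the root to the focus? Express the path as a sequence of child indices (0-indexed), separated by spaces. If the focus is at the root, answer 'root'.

Answer: 1

Derivation:
Step 1 (down 4): focus=H path=4 depth=1 children=[] left=['K', 'I', 'T', 'S'] right=[] parent=W
Step 2 (up): focus=W path=root depth=0 children=['K', 'I', 'T', 'S', 'H'] (at root)
Step 3 (down 1): focus=I path=1 depth=1 children=[] left=['K'] right=['T', 'S', 'H'] parent=W
Step 4 (up): focus=W path=root depth=0 children=['K', 'I', 'T', 'S', 'H'] (at root)
Step 5 (down 1): focus=I path=1 depth=1 children=[] left=['K'] right=['T', 'S', 'H'] parent=W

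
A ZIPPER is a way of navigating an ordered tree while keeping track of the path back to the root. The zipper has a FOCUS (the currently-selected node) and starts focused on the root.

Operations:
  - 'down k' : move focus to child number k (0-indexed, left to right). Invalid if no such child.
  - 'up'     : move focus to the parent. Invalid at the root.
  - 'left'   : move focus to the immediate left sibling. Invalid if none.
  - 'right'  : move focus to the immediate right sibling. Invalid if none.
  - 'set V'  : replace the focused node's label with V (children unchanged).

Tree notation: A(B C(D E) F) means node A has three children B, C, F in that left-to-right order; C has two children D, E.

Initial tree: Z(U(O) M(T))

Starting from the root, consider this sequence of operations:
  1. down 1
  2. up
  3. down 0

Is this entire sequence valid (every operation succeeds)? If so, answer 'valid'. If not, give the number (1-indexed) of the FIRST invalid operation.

Step 1 (down 1): focus=M path=1 depth=1 children=['T'] left=['U'] right=[] parent=Z
Step 2 (up): focus=Z path=root depth=0 children=['U', 'M'] (at root)
Step 3 (down 0): focus=U path=0 depth=1 children=['O'] left=[] right=['M'] parent=Z

Answer: valid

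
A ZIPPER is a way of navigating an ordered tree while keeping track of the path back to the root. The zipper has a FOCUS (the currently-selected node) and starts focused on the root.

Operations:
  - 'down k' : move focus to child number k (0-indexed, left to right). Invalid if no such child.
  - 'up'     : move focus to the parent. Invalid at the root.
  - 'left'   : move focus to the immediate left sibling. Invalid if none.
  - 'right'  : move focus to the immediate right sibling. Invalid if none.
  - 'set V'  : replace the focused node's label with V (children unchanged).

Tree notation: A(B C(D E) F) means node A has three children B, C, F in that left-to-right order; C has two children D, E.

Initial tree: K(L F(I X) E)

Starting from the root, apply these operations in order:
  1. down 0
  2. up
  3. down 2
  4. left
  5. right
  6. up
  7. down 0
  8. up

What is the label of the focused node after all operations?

Answer: K

Derivation:
Step 1 (down 0): focus=L path=0 depth=1 children=[] left=[] right=['F', 'E'] parent=K
Step 2 (up): focus=K path=root depth=0 children=['L', 'F', 'E'] (at root)
Step 3 (down 2): focus=E path=2 depth=1 children=[] left=['L', 'F'] right=[] parent=K
Step 4 (left): focus=F path=1 depth=1 children=['I', 'X'] left=['L'] right=['E'] parent=K
Step 5 (right): focus=E path=2 depth=1 children=[] left=['L', 'F'] right=[] parent=K
Step 6 (up): focus=K path=root depth=0 children=['L', 'F', 'E'] (at root)
Step 7 (down 0): focus=L path=0 depth=1 children=[] left=[] right=['F', 'E'] parent=K
Step 8 (up): focus=K path=root depth=0 children=['L', 'F', 'E'] (at root)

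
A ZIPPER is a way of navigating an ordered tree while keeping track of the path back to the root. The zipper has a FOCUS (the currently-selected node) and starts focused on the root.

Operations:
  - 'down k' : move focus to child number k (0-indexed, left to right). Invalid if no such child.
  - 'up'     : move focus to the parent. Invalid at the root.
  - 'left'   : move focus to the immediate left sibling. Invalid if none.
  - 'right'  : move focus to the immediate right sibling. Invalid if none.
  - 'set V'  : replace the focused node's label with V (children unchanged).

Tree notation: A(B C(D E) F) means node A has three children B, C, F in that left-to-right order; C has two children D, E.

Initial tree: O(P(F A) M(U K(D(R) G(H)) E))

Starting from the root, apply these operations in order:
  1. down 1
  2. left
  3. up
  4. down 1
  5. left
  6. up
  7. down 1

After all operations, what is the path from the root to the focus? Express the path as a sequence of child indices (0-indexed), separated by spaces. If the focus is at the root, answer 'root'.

Step 1 (down 1): focus=M path=1 depth=1 children=['U', 'K', 'E'] left=['P'] right=[] parent=O
Step 2 (left): focus=P path=0 depth=1 children=['F', 'A'] left=[] right=['M'] parent=O
Step 3 (up): focus=O path=root depth=0 children=['P', 'M'] (at root)
Step 4 (down 1): focus=M path=1 depth=1 children=['U', 'K', 'E'] left=['P'] right=[] parent=O
Step 5 (left): focus=P path=0 depth=1 children=['F', 'A'] left=[] right=['M'] parent=O
Step 6 (up): focus=O path=root depth=0 children=['P', 'M'] (at root)
Step 7 (down 1): focus=M path=1 depth=1 children=['U', 'K', 'E'] left=['P'] right=[] parent=O

Answer: 1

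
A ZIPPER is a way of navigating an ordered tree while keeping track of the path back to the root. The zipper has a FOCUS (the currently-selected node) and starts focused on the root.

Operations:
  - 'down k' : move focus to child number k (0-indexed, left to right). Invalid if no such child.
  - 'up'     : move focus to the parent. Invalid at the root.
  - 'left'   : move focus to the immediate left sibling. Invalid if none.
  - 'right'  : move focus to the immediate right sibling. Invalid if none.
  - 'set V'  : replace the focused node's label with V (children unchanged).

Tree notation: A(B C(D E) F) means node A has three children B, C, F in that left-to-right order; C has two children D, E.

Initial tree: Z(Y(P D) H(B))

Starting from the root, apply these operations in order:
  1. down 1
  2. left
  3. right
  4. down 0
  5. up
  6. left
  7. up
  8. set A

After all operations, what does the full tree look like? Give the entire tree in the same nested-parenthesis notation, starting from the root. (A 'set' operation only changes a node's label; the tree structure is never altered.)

Answer: A(Y(P D) H(B))

Derivation:
Step 1 (down 1): focus=H path=1 depth=1 children=['B'] left=['Y'] right=[] parent=Z
Step 2 (left): focus=Y path=0 depth=1 children=['P', 'D'] left=[] right=['H'] parent=Z
Step 3 (right): focus=H path=1 depth=1 children=['B'] left=['Y'] right=[] parent=Z
Step 4 (down 0): focus=B path=1/0 depth=2 children=[] left=[] right=[] parent=H
Step 5 (up): focus=H path=1 depth=1 children=['B'] left=['Y'] right=[] parent=Z
Step 6 (left): focus=Y path=0 depth=1 children=['P', 'D'] left=[] right=['H'] parent=Z
Step 7 (up): focus=Z path=root depth=0 children=['Y', 'H'] (at root)
Step 8 (set A): focus=A path=root depth=0 children=['Y', 'H'] (at root)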